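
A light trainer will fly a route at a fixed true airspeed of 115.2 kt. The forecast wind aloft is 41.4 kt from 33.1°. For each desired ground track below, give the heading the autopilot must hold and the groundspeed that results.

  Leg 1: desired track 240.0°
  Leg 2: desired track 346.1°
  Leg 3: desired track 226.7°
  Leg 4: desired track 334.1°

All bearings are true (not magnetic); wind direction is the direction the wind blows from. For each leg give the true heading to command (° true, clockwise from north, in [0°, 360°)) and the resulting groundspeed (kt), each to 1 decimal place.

Leg 1: heading=249.4°, groundspeed=150.6 kt
Leg 2: heading=1.3°, groundspeed=82.9 kt
Leg 3: heading=231.5°, groundspeed=155.0 kt
Leg 4: heading=352.0°, groundspeed=88.3 kt

Leg 1: desired track 240.0°; wind correction +9.4° → command heading 249.4°, groundspeed 150.6 kt
Leg 2: desired track 346.1°; wind correction +15.2° → command heading 1.3°, groundspeed 82.9 kt
Leg 3: desired track 226.7°; wind correction +4.8° → command heading 231.5°, groundspeed 155.0 kt
Leg 4: desired track 334.1°; wind correction +17.9° → command heading 352.0°, groundspeed 88.3 kt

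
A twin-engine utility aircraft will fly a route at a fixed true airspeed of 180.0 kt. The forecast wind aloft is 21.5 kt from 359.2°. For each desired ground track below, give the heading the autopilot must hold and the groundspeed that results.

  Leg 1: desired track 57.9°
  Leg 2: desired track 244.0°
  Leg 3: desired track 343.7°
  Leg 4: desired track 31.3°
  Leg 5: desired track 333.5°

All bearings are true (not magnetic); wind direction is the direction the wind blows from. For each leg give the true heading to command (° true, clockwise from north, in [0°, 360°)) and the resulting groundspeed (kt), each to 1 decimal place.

Leg 1: desired track 57.9°; wind correction -5.9° → command heading 52.0°, groundspeed 167.9 kt
Leg 2: desired track 244.0°; wind correction +6.2° → command heading 250.2°, groundspeed 188.1 kt
Leg 3: desired track 343.7°; wind correction +1.8° → command heading 345.5°, groundspeed 159.2 kt
Leg 4: desired track 31.3°; wind correction -3.6° → command heading 27.7°, groundspeed 161.4 kt
Leg 5: desired track 333.5°; wind correction +3.0° → command heading 336.5°, groundspeed 160.4 kt

Leg 1: heading=52.0°, groundspeed=167.9 kt
Leg 2: heading=250.2°, groundspeed=188.1 kt
Leg 3: heading=345.5°, groundspeed=159.2 kt
Leg 4: heading=27.7°, groundspeed=161.4 kt
Leg 5: heading=336.5°, groundspeed=160.4 kt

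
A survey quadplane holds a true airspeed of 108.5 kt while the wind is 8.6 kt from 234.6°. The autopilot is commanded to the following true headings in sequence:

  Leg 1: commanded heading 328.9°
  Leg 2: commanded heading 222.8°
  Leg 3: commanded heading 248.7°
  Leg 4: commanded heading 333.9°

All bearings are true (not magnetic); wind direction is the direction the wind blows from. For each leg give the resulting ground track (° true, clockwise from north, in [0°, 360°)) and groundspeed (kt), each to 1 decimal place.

Leg 1: heading 328.9°; drift +4.5° → track 333.4°, groundspeed 109.5 kt
Leg 2: heading 222.8°; drift -1.0° → track 221.8°, groundspeed 100.1 kt
Leg 3: heading 248.7°; drift +1.2° → track 249.9°, groundspeed 100.2 kt
Leg 4: heading 333.9°; drift +4.4° → track 338.3°, groundspeed 110.2 kt

Leg 1: track=333.4°, groundspeed=109.5 kt
Leg 2: track=221.8°, groundspeed=100.1 kt
Leg 3: track=249.9°, groundspeed=100.2 kt
Leg 4: track=338.3°, groundspeed=110.2 kt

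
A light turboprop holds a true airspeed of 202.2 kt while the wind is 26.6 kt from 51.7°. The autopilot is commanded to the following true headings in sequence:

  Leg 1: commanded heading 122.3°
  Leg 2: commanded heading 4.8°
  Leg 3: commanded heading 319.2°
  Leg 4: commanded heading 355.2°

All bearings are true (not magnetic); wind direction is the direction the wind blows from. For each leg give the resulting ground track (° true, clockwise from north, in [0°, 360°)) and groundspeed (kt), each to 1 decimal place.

Leg 1: heading 122.3°; drift +7.4° → track 129.7°, groundspeed 195.0 kt
Leg 2: heading 4.8°; drift -6.0° → track 358.8°, groundspeed 185.0 kt
Leg 3: heading 319.2°; drift -7.4° → track 311.8°, groundspeed 205.1 kt
Leg 4: heading 355.2°; drift -6.7° → track 348.5°, groundspeed 188.8 kt

Leg 1: track=129.7°, groundspeed=195.0 kt
Leg 2: track=358.8°, groundspeed=185.0 kt
Leg 3: track=311.8°, groundspeed=205.1 kt
Leg 4: track=348.5°, groundspeed=188.8 kt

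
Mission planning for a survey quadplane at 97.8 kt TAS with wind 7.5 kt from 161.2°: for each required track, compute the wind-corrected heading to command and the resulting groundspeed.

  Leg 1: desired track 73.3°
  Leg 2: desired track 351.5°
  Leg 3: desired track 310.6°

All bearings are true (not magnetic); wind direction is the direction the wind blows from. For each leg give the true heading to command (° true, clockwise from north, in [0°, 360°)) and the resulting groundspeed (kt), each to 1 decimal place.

Leg 1: desired track 73.3°; wind correction +4.4° → command heading 77.7°, groundspeed 97.2 kt
Leg 2: desired track 351.5°; wind correction +0.8° → command heading 352.3°, groundspeed 105.2 kt
Leg 3: desired track 310.6°; wind correction -2.2° → command heading 308.4°, groundspeed 104.2 kt

Leg 1: heading=77.7°, groundspeed=97.2 kt
Leg 2: heading=352.3°, groundspeed=105.2 kt
Leg 3: heading=308.4°, groundspeed=104.2 kt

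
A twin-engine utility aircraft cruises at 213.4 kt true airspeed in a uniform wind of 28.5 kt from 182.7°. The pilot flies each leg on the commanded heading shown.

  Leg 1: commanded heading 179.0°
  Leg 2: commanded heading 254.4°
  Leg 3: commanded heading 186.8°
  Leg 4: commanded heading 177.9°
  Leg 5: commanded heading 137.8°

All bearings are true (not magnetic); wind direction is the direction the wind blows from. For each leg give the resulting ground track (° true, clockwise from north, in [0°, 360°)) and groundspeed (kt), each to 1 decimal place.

Leg 1: track=178.4°, groundspeed=185.0 kt
Leg 2: track=261.9°, groundspeed=206.2 kt
Leg 3: track=187.4°, groundspeed=185.0 kt
Leg 4: track=177.2°, groundspeed=185.0 kt
Leg 5: track=131.9°, groundspeed=194.3 kt

Leg 1: heading 179.0°; drift -0.6° → track 178.4°, groundspeed 185.0 kt
Leg 2: heading 254.4°; drift +7.5° → track 261.9°, groundspeed 206.2 kt
Leg 3: heading 186.8°; drift +0.6° → track 187.4°, groundspeed 185.0 kt
Leg 4: heading 177.9°; drift -0.7° → track 177.2°, groundspeed 185.0 kt
Leg 5: heading 137.8°; drift -5.9° → track 131.9°, groundspeed 194.3 kt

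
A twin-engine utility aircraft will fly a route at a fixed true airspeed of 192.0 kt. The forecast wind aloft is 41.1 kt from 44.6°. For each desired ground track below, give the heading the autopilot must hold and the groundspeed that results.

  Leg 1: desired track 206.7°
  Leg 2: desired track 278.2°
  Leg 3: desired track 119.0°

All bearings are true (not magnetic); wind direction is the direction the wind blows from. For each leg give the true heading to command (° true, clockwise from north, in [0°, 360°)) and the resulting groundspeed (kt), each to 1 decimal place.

Leg 1: heading=202.9°, groundspeed=230.7 kt
Leg 2: heading=288.1°, groundspeed=213.5 kt
Leg 3: heading=107.1°, groundspeed=176.8 kt

Leg 1: desired track 206.7°; wind correction -3.8° → command heading 202.9°, groundspeed 230.7 kt
Leg 2: desired track 278.2°; wind correction +9.9° → command heading 288.1°, groundspeed 213.5 kt
Leg 3: desired track 119.0°; wind correction -11.9° → command heading 107.1°, groundspeed 176.8 kt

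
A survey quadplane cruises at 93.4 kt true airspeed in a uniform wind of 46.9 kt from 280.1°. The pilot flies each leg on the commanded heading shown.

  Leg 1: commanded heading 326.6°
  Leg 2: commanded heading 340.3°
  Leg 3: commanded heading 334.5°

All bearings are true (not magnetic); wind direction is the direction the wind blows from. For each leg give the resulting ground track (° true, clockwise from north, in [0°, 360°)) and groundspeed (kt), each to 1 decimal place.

Leg 1: heading 326.6°; drift +29.1° → track 355.7°, groundspeed 69.9 kt
Leg 2: heading 340.3°; drift +30.1° → track 10.4°, groundspeed 81.1 kt
Leg 3: heading 334.5°; drift +30.0° → track 4.5°, groundspeed 76.3 kt

Leg 1: track=355.7°, groundspeed=69.9 kt
Leg 2: track=10.4°, groundspeed=81.1 kt
Leg 3: track=4.5°, groundspeed=76.3 kt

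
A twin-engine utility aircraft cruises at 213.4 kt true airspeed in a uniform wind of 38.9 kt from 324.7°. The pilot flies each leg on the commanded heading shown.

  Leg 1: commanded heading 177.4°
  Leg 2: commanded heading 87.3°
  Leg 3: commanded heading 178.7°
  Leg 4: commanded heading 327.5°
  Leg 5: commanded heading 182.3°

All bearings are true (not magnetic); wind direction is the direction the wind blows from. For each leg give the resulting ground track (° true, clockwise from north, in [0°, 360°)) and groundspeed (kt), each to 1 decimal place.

Leg 1: heading 177.4°; drift -4.9° → track 172.5°, groundspeed 247.0 kt
Leg 2: heading 87.3°; drift +8.0° → track 95.3°, groundspeed 236.6 kt
Leg 3: heading 178.7°; drift -5.1° → track 173.6°, groundspeed 246.6 kt
Leg 4: heading 327.5°; drift +0.6° → track 328.1°, groundspeed 174.6 kt
Leg 5: heading 182.3°; drift -5.6° → track 176.7°, groundspeed 245.4 kt

Leg 1: track=172.5°, groundspeed=247.0 kt
Leg 2: track=95.3°, groundspeed=236.6 kt
Leg 3: track=173.6°, groundspeed=246.6 kt
Leg 4: track=328.1°, groundspeed=174.6 kt
Leg 5: track=176.7°, groundspeed=245.4 kt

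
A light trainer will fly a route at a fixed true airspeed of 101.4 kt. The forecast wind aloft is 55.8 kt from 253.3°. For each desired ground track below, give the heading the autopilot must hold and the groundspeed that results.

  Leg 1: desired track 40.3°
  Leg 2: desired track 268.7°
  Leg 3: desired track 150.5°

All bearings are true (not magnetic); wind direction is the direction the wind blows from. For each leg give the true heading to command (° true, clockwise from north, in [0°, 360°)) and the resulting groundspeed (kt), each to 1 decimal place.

Leg 1: desired track 40.3°; wind correction -17.4° → command heading 22.9°, groundspeed 143.5 kt
Leg 2: desired track 268.7°; wind correction -8.4° → command heading 260.3°, groundspeed 46.5 kt
Leg 3: desired track 150.5°; wind correction +32.5° → command heading 183.0°, groundspeed 97.9 kt

Leg 1: heading=22.9°, groundspeed=143.5 kt
Leg 2: heading=260.3°, groundspeed=46.5 kt
Leg 3: heading=183.0°, groundspeed=97.9 kt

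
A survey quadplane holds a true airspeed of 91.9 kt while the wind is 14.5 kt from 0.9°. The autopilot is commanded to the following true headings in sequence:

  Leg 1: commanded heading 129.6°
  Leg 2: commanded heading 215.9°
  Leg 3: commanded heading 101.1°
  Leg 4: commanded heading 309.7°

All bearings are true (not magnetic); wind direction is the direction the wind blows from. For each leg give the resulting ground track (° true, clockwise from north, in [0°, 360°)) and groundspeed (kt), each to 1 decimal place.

Leg 1: heading 129.6°; drift +6.4° → track 136.0°, groundspeed 101.6 kt
Leg 2: heading 215.9°; drift -4.6° → track 211.3°, groundspeed 104.1 kt
Leg 3: heading 101.1°; drift +8.6° → track 109.7°, groundspeed 95.5 kt
Leg 4: heading 309.7°; drift -7.8° → track 301.9°, groundspeed 83.6 kt

Leg 1: track=136.0°, groundspeed=101.6 kt
Leg 2: track=211.3°, groundspeed=104.1 kt
Leg 3: track=109.7°, groundspeed=95.5 kt
Leg 4: track=301.9°, groundspeed=83.6 kt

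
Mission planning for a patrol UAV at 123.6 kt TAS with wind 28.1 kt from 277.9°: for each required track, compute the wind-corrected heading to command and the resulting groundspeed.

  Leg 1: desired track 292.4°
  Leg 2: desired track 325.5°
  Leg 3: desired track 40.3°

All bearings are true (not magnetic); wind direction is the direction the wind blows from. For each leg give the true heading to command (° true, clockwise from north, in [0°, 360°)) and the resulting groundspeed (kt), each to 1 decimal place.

Leg 1: desired track 292.4°; wind correction -3.3° → command heading 289.1°, groundspeed 96.2 kt
Leg 2: desired track 325.5°; wind correction -9.7° → command heading 315.8°, groundspeed 102.9 kt
Leg 3: desired track 40.3°; wind correction -11.1° → command heading 29.2°, groundspeed 136.4 kt

Leg 1: heading=289.1°, groundspeed=96.2 kt
Leg 2: heading=315.8°, groundspeed=102.9 kt
Leg 3: heading=29.2°, groundspeed=136.4 kt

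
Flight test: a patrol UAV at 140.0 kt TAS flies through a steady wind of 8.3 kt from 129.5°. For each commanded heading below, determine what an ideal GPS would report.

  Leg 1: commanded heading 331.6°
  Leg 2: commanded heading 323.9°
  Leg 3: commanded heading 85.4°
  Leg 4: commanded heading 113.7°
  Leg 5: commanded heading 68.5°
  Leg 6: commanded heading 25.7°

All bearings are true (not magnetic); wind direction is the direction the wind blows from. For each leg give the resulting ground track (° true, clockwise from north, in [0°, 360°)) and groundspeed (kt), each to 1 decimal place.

Leg 1: track=330.4°, groundspeed=147.7 kt
Leg 2: track=323.1°, groundspeed=148.1 kt
Leg 3: track=82.9°, groundspeed=134.2 kt
Leg 4: track=112.7°, groundspeed=132.0 kt
Leg 5: track=65.4°, groundspeed=136.2 kt
Leg 6: track=22.5°, groundspeed=142.2 kt

Leg 1: heading 331.6°; drift -1.2° → track 330.4°, groundspeed 147.7 kt
Leg 2: heading 323.9°; drift -0.8° → track 323.1°, groundspeed 148.1 kt
Leg 3: heading 85.4°; drift -2.5° → track 82.9°, groundspeed 134.2 kt
Leg 4: heading 113.7°; drift -1.0° → track 112.7°, groundspeed 132.0 kt
Leg 5: heading 68.5°; drift -3.1° → track 65.4°, groundspeed 136.2 kt
Leg 6: heading 25.7°; drift -3.2° → track 22.5°, groundspeed 142.2 kt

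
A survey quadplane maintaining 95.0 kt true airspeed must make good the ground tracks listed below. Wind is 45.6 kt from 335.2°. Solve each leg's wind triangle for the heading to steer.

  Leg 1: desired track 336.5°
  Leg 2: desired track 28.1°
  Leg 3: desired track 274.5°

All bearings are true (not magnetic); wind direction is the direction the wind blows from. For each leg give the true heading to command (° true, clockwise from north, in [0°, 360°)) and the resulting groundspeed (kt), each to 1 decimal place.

Leg 1: desired track 336.5°; wind correction -0.6° → command heading 335.9°, groundspeed 49.4 kt
Leg 2: desired track 28.1°; wind correction -22.5° → command heading 5.6°, groundspeed 60.3 kt
Leg 3: desired track 274.5°; wind correction +24.7° → command heading 299.2°, groundspeed 64.0 kt

Leg 1: heading=335.9°, groundspeed=49.4 kt
Leg 2: heading=5.6°, groundspeed=60.3 kt
Leg 3: heading=299.2°, groundspeed=64.0 kt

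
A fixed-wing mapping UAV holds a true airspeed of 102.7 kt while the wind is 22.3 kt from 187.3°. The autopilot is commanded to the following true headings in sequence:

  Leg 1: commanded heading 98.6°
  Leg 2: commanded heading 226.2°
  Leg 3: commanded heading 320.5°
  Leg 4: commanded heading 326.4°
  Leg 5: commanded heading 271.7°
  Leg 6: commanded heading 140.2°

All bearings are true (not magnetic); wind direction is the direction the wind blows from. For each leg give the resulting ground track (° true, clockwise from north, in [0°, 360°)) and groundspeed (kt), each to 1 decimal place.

Leg 1: heading 98.6°; drift -12.3° → track 86.3°, groundspeed 104.6 kt
Leg 2: heading 226.2°; drift +9.3° → track 235.5°, groundspeed 86.5 kt
Leg 3: heading 320.5°; drift +7.8° → track 328.3°, groundspeed 119.1 kt
Leg 4: heading 326.4°; drift +7.0° → track 333.4°, groundspeed 120.4 kt
Leg 5: heading 271.7°; drift +12.4° → track 284.1°, groundspeed 102.9 kt
Leg 6: heading 140.2°; drift -10.6° → track 129.6°, groundspeed 89.0 kt

Leg 1: track=86.3°, groundspeed=104.6 kt
Leg 2: track=235.5°, groundspeed=86.5 kt
Leg 3: track=328.3°, groundspeed=119.1 kt
Leg 4: track=333.4°, groundspeed=120.4 kt
Leg 5: track=284.1°, groundspeed=102.9 kt
Leg 6: track=129.6°, groundspeed=89.0 kt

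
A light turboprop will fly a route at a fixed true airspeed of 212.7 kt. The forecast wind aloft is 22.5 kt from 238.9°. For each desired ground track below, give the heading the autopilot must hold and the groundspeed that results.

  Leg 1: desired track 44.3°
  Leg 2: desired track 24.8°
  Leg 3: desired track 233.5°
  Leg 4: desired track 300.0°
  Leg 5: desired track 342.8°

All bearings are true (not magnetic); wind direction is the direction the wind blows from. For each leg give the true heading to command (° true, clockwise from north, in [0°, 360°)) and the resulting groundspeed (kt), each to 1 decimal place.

Leg 1: desired track 44.3°; wind correction -1.5° → command heading 42.8°, groundspeed 234.4 kt
Leg 2: desired track 24.8°; wind correction -3.4° → command heading 21.4°, groundspeed 231.0 kt
Leg 3: desired track 233.5°; wind correction +0.6° → command heading 234.1°, groundspeed 190.3 kt
Leg 4: desired track 300.0°; wind correction -5.3° → command heading 294.7°, groundspeed 200.9 kt
Leg 5: desired track 342.8°; wind correction -5.9° → command heading 336.9°, groundspeed 217.0 kt

Leg 1: heading=42.8°, groundspeed=234.4 kt
Leg 2: heading=21.4°, groundspeed=231.0 kt
Leg 3: heading=234.1°, groundspeed=190.3 kt
Leg 4: heading=294.7°, groundspeed=200.9 kt
Leg 5: heading=336.9°, groundspeed=217.0 kt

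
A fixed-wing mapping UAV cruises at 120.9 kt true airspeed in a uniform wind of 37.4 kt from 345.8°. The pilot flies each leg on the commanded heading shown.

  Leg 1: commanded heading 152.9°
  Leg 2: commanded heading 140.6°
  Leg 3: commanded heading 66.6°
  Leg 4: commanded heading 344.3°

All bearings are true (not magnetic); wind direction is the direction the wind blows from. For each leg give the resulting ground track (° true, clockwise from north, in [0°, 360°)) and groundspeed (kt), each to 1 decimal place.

Leg 1: heading 152.9°; drift +3.0° → track 155.9°, groundspeed 157.6 kt
Leg 2: heading 140.6°; drift +5.9° → track 146.5°, groundspeed 155.6 kt
Leg 3: heading 66.6°; drift +17.8° → track 84.4°, groundspeed 120.7 kt
Leg 4: heading 344.3°; drift -0.7° → track 343.6°, groundspeed 83.5 kt

Leg 1: track=155.9°, groundspeed=157.6 kt
Leg 2: track=146.5°, groundspeed=155.6 kt
Leg 3: track=84.4°, groundspeed=120.7 kt
Leg 4: track=343.6°, groundspeed=83.5 kt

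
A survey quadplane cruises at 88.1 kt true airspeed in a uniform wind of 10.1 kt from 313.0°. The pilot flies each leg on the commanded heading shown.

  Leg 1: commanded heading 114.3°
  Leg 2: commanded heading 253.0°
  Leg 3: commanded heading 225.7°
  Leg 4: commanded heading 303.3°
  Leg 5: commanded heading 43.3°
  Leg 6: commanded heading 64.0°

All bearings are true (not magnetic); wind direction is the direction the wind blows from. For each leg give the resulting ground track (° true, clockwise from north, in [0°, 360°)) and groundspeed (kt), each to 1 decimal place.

Leg 1: heading 114.3°; drift +1.9° → track 116.2°, groundspeed 97.7 kt
Leg 2: heading 253.0°; drift -6.0° → track 247.0°, groundspeed 83.5 kt
Leg 3: heading 225.7°; drift -6.6° → track 219.1°, groundspeed 88.2 kt
Leg 4: heading 303.3°; drift -1.2° → track 302.1°, groundspeed 78.2 kt
Leg 5: heading 43.3°; drift +6.5° → track 49.8°, groundspeed 88.7 kt
Leg 6: heading 64.0°; drift +5.9° → track 69.9°, groundspeed 92.2 kt

Leg 1: track=116.2°, groundspeed=97.7 kt
Leg 2: track=247.0°, groundspeed=83.5 kt
Leg 3: track=219.1°, groundspeed=88.2 kt
Leg 4: track=302.1°, groundspeed=78.2 kt
Leg 5: track=49.8°, groundspeed=88.7 kt
Leg 6: track=69.9°, groundspeed=92.2 kt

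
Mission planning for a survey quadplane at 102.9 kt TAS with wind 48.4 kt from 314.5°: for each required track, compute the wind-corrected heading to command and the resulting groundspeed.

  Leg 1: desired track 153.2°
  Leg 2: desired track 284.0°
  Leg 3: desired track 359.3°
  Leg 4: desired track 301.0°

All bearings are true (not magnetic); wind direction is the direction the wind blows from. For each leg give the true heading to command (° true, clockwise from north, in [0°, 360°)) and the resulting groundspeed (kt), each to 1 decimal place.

Leg 1: desired track 153.2°; wind correction +8.7° → command heading 161.9°, groundspeed 147.6 kt
Leg 2: desired track 284.0°; wind correction +13.8° → command heading 297.8°, groundspeed 58.2 kt
Leg 3: desired track 359.3°; wind correction -19.4° → command heading 339.9°, groundspeed 62.7 kt
Leg 4: desired track 301.0°; wind correction +6.3° → command heading 307.3°, groundspeed 55.2 kt

Leg 1: heading=161.9°, groundspeed=147.6 kt
Leg 2: heading=297.8°, groundspeed=58.2 kt
Leg 3: heading=339.9°, groundspeed=62.7 kt
Leg 4: heading=307.3°, groundspeed=55.2 kt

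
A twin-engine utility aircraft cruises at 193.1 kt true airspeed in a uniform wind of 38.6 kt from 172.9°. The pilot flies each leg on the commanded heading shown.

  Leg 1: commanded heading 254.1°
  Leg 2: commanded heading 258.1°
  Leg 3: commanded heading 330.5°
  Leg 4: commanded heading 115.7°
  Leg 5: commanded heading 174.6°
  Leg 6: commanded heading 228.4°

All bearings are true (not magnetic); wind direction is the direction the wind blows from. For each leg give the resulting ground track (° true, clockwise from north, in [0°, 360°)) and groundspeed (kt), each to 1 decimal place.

Leg 1: track=265.6°, groundspeed=191.0 kt
Leg 2: track=269.6°, groundspeed=193.7 kt
Leg 3: track=334.2°, groundspeed=229.3 kt
Leg 4: track=105.0°, groundspeed=175.2 kt
Leg 5: track=175.0°, groundspeed=154.5 kt
Leg 6: track=238.9°, groundspeed=174.2 kt

Leg 1: heading 254.1°; drift +11.5° → track 265.6°, groundspeed 191.0 kt
Leg 2: heading 258.1°; drift +11.5° → track 269.6°, groundspeed 193.7 kt
Leg 3: heading 330.5°; drift +3.7° → track 334.2°, groundspeed 229.3 kt
Leg 4: heading 115.7°; drift -10.7° → track 105.0°, groundspeed 175.2 kt
Leg 5: heading 174.6°; drift +0.4° → track 175.0°, groundspeed 154.5 kt
Leg 6: heading 228.4°; drift +10.5° → track 238.9°, groundspeed 174.2 kt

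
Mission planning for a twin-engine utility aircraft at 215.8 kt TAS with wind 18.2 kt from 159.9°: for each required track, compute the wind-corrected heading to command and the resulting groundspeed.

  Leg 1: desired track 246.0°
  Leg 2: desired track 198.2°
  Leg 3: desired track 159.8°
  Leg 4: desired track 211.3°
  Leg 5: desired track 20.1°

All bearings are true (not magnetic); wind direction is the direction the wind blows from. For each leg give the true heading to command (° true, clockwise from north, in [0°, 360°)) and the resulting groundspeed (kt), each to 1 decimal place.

Leg 1: desired track 246.0°; wind correction -4.8° → command heading 241.2°, groundspeed 213.8 kt
Leg 2: desired track 198.2°; wind correction -3.0° → command heading 195.2°, groundspeed 201.2 kt
Leg 3: desired track 159.8°; wind correction +0.0° → command heading 159.8°, groundspeed 197.6 kt
Leg 4: desired track 211.3°; wind correction -3.8° → command heading 207.5°, groundspeed 204.0 kt
Leg 5: desired track 20.1°; wind correction +3.1° → command heading 23.2°, groundspeed 229.4 kt

Leg 1: heading=241.2°, groundspeed=213.8 kt
Leg 2: heading=195.2°, groundspeed=201.2 kt
Leg 3: heading=159.8°, groundspeed=197.6 kt
Leg 4: heading=207.5°, groundspeed=204.0 kt
Leg 5: heading=23.2°, groundspeed=229.4 kt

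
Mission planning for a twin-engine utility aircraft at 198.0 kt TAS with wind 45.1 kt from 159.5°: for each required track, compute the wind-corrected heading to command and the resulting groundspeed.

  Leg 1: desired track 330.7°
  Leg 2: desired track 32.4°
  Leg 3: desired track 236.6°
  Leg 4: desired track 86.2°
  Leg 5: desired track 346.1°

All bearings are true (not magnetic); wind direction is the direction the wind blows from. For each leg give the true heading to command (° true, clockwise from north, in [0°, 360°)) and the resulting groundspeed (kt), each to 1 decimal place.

Leg 1: desired track 330.7°; wind correction -2.0° → command heading 328.7°, groundspeed 242.4 kt
Leg 2: desired track 32.4°; wind correction +10.5° → command heading 42.9°, groundspeed 221.9 kt
Leg 3: desired track 236.6°; wind correction -12.8° → command heading 223.8°, groundspeed 183.0 kt
Leg 4: desired track 86.2°; wind correction +12.6° → command heading 98.8°, groundspeed 180.3 kt
Leg 5: desired track 346.1°; wind correction +1.5° → command heading 347.6°, groundspeed 242.7 kt

Leg 1: heading=328.7°, groundspeed=242.4 kt
Leg 2: heading=42.9°, groundspeed=221.9 kt
Leg 3: heading=223.8°, groundspeed=183.0 kt
Leg 4: heading=98.8°, groundspeed=180.3 kt
Leg 5: heading=347.6°, groundspeed=242.7 kt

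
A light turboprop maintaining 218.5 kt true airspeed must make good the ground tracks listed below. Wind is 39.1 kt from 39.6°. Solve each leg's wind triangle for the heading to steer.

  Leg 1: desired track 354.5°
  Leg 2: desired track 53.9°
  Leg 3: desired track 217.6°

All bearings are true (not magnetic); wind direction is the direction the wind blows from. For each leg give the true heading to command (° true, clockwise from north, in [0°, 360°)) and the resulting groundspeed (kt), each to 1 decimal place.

Leg 1: desired track 354.5°; wind correction +7.3° → command heading 1.8°, groundspeed 189.1 kt
Leg 2: desired track 53.9°; wind correction -2.5° → command heading 51.4°, groundspeed 180.4 kt
Leg 3: desired track 217.6°; wind correction -0.4° → command heading 217.2°, groundspeed 257.6 kt

Leg 1: heading=1.8°, groundspeed=189.1 kt
Leg 2: heading=51.4°, groundspeed=180.4 kt
Leg 3: heading=217.2°, groundspeed=257.6 kt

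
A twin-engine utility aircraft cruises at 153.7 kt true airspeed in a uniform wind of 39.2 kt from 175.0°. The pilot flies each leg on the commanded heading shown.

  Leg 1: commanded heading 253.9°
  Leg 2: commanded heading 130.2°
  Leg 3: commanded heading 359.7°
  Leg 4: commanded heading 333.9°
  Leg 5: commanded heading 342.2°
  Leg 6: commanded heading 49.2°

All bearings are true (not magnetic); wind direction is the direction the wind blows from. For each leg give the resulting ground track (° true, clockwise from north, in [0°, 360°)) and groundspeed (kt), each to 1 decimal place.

Leg 1: track=268.6°, groundspeed=151.1 kt
Leg 2: track=117.8°, groundspeed=128.9 kt
Leg 3: track=358.7°, groundspeed=192.8 kt
Leg 4: track=338.1°, groundspeed=190.8 kt
Leg 5: track=344.8°, groundspeed=192.1 kt
Leg 6: track=39.0°, groundspeed=179.5 kt

Leg 1: heading 253.9°; drift +14.7° → track 268.6°, groundspeed 151.1 kt
Leg 2: heading 130.2°; drift -12.4° → track 117.8°, groundspeed 128.9 kt
Leg 3: heading 359.7°; drift -1.0° → track 358.7°, groundspeed 192.8 kt
Leg 4: heading 333.9°; drift +4.2° → track 338.1°, groundspeed 190.8 kt
Leg 5: heading 342.2°; drift +2.6° → track 344.8°, groundspeed 192.1 kt
Leg 6: heading 49.2°; drift -10.2° → track 39.0°, groundspeed 179.5 kt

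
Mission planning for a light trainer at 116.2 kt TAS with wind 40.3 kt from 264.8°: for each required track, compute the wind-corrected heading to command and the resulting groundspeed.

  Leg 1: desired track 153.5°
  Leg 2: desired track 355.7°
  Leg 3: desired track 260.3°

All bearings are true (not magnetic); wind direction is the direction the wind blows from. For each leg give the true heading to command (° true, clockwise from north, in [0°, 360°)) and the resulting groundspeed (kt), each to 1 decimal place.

Leg 1: heading=172.4°, groundspeed=124.6 kt
Leg 2: heading=335.4°, groundspeed=109.6 kt
Leg 3: heading=261.9°, groundspeed=76.0 kt

Leg 1: desired track 153.5°; wind correction +18.9° → command heading 172.4°, groundspeed 124.6 kt
Leg 2: desired track 355.7°; wind correction -20.3° → command heading 335.4°, groundspeed 109.6 kt
Leg 3: desired track 260.3°; wind correction +1.6° → command heading 261.9°, groundspeed 76.0 kt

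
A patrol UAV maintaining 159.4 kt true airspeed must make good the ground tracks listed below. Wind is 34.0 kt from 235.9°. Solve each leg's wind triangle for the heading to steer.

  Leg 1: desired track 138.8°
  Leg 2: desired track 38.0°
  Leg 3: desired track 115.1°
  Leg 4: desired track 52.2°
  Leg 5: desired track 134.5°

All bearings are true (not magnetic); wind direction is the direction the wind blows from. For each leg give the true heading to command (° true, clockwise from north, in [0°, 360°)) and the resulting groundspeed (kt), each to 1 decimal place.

Leg 1: desired track 138.8°; wind correction +12.2° → command heading 151.0°, groundspeed 160.0 kt
Leg 2: desired track 38.0°; wind correction -3.8° → command heading 34.2°, groundspeed 191.4 kt
Leg 3: desired track 115.1°; wind correction +10.6° → command heading 125.7°, groundspeed 174.1 kt
Leg 4: desired track 52.2°; wind correction -0.8° → command heading 51.4°, groundspeed 193.3 kt
Leg 5: desired track 134.5°; wind correction +12.1° → command heading 146.6°, groundspeed 162.6 kt

Leg 1: heading=151.0°, groundspeed=160.0 kt
Leg 2: heading=34.2°, groundspeed=191.4 kt
Leg 3: heading=125.7°, groundspeed=174.1 kt
Leg 4: heading=51.4°, groundspeed=193.3 kt
Leg 5: heading=146.6°, groundspeed=162.6 kt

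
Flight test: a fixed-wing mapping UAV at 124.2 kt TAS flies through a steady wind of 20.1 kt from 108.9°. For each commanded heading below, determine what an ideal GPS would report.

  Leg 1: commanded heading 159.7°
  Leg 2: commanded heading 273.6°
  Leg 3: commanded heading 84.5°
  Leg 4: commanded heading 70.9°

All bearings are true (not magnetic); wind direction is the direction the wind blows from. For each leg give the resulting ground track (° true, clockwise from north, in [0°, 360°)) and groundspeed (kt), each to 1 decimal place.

Leg 1: heading 159.7°; drift +8.0° → track 167.7°, groundspeed 112.6 kt
Leg 2: heading 273.6°; drift +2.1° → track 275.7°, groundspeed 143.7 kt
Leg 3: heading 84.5°; drift -4.5° → track 80.0°, groundspeed 106.2 kt
Leg 4: heading 70.9°; drift -6.5° → track 64.4°, groundspeed 109.1 kt

Leg 1: track=167.7°, groundspeed=112.6 kt
Leg 2: track=275.7°, groundspeed=143.7 kt
Leg 3: track=80.0°, groundspeed=106.2 kt
Leg 4: track=64.4°, groundspeed=109.1 kt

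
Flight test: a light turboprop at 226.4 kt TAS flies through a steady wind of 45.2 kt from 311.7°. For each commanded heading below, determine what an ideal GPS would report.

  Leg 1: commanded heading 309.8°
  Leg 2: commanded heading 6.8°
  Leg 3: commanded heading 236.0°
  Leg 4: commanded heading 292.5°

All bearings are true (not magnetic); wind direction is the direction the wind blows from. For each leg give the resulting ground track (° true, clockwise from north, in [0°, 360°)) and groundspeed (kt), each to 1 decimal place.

Leg 1: track=309.3°, groundspeed=181.2 kt
Leg 2: track=17.3°, groundspeed=203.9 kt
Leg 3: track=224.5°, groundspeed=219.6 kt
Leg 4: track=287.9°, groundspeed=184.3 kt

Leg 1: heading 309.8°; drift -0.5° → track 309.3°, groundspeed 181.2 kt
Leg 2: heading 6.8°; drift +10.5° → track 17.3°, groundspeed 203.9 kt
Leg 3: heading 236.0°; drift -11.5° → track 224.5°, groundspeed 219.6 kt
Leg 4: heading 292.5°; drift -4.6° → track 287.9°, groundspeed 184.3 kt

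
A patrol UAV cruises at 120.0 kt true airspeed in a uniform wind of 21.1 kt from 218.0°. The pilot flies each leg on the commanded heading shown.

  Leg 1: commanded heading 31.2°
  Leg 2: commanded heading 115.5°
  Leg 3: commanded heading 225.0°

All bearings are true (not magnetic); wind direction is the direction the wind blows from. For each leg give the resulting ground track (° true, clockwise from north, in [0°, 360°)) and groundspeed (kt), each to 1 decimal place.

Leg 1: track=32.2°, groundspeed=141.0 kt
Leg 2: track=106.1°, groundspeed=126.3 kt
Leg 3: track=226.5°, groundspeed=99.1 kt

Leg 1: heading 31.2°; drift +1.0° → track 32.2°, groundspeed 141.0 kt
Leg 2: heading 115.5°; drift -9.4° → track 106.1°, groundspeed 126.3 kt
Leg 3: heading 225.0°; drift +1.5° → track 226.5°, groundspeed 99.1 kt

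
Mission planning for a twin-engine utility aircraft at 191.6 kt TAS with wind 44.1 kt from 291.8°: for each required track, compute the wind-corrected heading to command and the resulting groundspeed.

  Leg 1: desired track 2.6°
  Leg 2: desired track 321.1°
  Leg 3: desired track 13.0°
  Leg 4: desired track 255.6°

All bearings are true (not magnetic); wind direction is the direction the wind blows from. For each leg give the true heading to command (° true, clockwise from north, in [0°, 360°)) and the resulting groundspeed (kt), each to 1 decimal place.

Leg 1: desired track 2.6°; wind correction -12.6° → command heading 350.0°, groundspeed 172.5 kt
Leg 2: desired track 321.1°; wind correction -6.5° → command heading 314.6°, groundspeed 151.9 kt
Leg 3: desired track 13.0°; wind correction -13.1° → command heading 359.9°, groundspeed 179.8 kt
Leg 4: desired track 255.6°; wind correction +7.8° → command heading 263.4°, groundspeed 154.2 kt

Leg 1: heading=350.0°, groundspeed=172.5 kt
Leg 2: heading=314.6°, groundspeed=151.9 kt
Leg 3: heading=359.9°, groundspeed=179.8 kt
Leg 4: heading=263.4°, groundspeed=154.2 kt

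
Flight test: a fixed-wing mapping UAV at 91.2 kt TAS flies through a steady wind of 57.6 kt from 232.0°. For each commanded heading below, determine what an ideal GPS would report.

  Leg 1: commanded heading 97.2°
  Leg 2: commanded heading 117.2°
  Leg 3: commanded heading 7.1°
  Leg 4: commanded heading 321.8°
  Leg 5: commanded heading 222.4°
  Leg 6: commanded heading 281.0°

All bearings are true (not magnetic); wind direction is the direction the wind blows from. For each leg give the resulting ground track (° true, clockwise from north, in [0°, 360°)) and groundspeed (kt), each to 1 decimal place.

Leg 1: heading 97.2°; drift -17.2° → track 80.0°, groundspeed 138.0 kt
Leg 2: heading 117.2°; drift -24.4° → track 92.8°, groundspeed 126.7 kt
Leg 3: heading 7.1°; drift +17.1° → track 24.2°, groundspeed 138.1 kt
Leg 4: heading 321.8°; drift +32.3° → track 354.1°, groundspeed 107.7 kt
Leg 5: heading 222.4°; drift -15.6° → track 206.8°, groundspeed 35.7 kt
Leg 6: heading 281.0°; drift +39.1° → track 320.1°, groundspeed 68.9 kt

Leg 1: track=80.0°, groundspeed=138.0 kt
Leg 2: track=92.8°, groundspeed=126.7 kt
Leg 3: track=24.2°, groundspeed=138.1 kt
Leg 4: track=354.1°, groundspeed=107.7 kt
Leg 5: track=206.8°, groundspeed=35.7 kt
Leg 6: track=320.1°, groundspeed=68.9 kt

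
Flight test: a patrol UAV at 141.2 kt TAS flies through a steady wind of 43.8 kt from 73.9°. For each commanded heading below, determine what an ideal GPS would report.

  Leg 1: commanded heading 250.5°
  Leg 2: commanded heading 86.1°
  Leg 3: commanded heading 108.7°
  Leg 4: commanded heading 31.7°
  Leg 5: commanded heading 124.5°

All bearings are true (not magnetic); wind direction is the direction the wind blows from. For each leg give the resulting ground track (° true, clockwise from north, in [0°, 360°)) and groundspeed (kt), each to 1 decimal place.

Leg 1: track=251.3°, groundspeed=184.9 kt
Leg 2: track=91.5°, groundspeed=98.8 kt
Leg 3: track=122.1°, groundspeed=108.2 kt
Leg 4: track=16.6°, groundspeed=112.7 kt
Leg 5: track=141.1°, groundspeed=118.3 kt

Leg 1: heading 250.5°; drift +0.8° → track 251.3°, groundspeed 184.9 kt
Leg 2: heading 86.1°; drift +5.4° → track 91.5°, groundspeed 98.8 kt
Leg 3: heading 108.7°; drift +13.4° → track 122.1°, groundspeed 108.2 kt
Leg 4: heading 31.7°; drift -15.1° → track 16.6°, groundspeed 112.7 kt
Leg 5: heading 124.5°; drift +16.6° → track 141.1°, groundspeed 118.3 kt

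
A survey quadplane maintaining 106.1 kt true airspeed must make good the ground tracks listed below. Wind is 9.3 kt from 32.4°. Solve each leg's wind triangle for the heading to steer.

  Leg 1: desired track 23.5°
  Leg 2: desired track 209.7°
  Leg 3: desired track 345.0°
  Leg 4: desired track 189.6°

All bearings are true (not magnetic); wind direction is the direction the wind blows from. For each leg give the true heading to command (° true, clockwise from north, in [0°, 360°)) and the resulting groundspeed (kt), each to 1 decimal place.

Leg 1: desired track 23.5°; wind correction +0.8° → command heading 24.3°, groundspeed 96.9 kt
Leg 2: desired track 209.7°; wind correction -0.2° → command heading 209.5°, groundspeed 115.4 kt
Leg 3: desired track 345.0°; wind correction +3.7° → command heading 348.7°, groundspeed 99.6 kt
Leg 4: desired track 189.6°; wind correction -1.9° → command heading 187.7°, groundspeed 114.6 kt

Leg 1: heading=24.3°, groundspeed=96.9 kt
Leg 2: heading=209.5°, groundspeed=115.4 kt
Leg 3: heading=348.7°, groundspeed=99.6 kt
Leg 4: heading=187.7°, groundspeed=114.6 kt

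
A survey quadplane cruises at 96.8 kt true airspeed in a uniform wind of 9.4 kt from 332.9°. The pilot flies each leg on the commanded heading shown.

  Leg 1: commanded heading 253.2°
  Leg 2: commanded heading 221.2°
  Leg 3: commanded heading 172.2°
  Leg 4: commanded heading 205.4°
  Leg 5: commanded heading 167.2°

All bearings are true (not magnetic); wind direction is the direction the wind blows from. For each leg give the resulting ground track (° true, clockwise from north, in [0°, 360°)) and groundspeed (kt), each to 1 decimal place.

Leg 1: heading 253.2°; drift -5.6° → track 247.6°, groundspeed 95.6 kt
Leg 2: heading 221.2°; drift -5.0° → track 216.2°, groundspeed 100.7 kt
Leg 3: heading 172.2°; drift -1.7° → track 170.5°, groundspeed 105.7 kt
Leg 4: heading 205.4°; drift -4.2° → track 201.2°, groundspeed 102.8 kt
Leg 5: heading 167.2°; drift -1.3° → track 165.9°, groundspeed 105.9 kt

Leg 1: track=247.6°, groundspeed=95.6 kt
Leg 2: track=216.2°, groundspeed=100.7 kt
Leg 3: track=170.5°, groundspeed=105.7 kt
Leg 4: track=201.2°, groundspeed=102.8 kt
Leg 5: track=165.9°, groundspeed=105.9 kt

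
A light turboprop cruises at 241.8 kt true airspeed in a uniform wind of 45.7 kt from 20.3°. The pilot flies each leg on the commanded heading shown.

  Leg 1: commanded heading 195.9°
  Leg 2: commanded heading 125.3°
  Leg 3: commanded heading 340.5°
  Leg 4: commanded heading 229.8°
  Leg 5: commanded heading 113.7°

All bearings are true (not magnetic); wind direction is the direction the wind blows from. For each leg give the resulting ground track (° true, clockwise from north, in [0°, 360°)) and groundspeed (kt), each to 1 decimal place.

Leg 1: track=196.6°, groundspeed=287.4 kt
Leg 2: track=135.2°, groundspeed=257.4 kt
Leg 3: track=332.4°, groundspeed=208.7 kt
Leg 4: track=225.2°, groundspeed=282.5 kt
Leg 5: track=124.3°, groundspeed=248.7 kt

Leg 1: heading 195.9°; drift +0.7° → track 196.6°, groundspeed 287.4 kt
Leg 2: heading 125.3°; drift +9.9° → track 135.2°, groundspeed 257.4 kt
Leg 3: heading 340.5°; drift -8.1° → track 332.4°, groundspeed 208.7 kt
Leg 4: heading 229.8°; drift -4.6° → track 225.2°, groundspeed 282.5 kt
Leg 5: heading 113.7°; drift +10.6° → track 124.3°, groundspeed 248.7 kt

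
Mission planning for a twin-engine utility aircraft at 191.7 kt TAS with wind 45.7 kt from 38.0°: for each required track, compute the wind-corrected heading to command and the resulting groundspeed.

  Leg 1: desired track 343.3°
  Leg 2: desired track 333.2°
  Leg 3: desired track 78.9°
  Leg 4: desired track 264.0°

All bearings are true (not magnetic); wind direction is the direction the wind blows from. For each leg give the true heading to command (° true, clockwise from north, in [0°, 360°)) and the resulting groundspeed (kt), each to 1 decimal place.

Leg 1: heading=354.5°, groundspeed=161.6 kt
Leg 2: heading=345.7°, groundspeed=167.7 kt
Leg 3: heading=69.9°, groundspeed=154.8 kt
Leg 4: heading=273.9°, groundspeed=220.6 kt

Leg 1: desired track 343.3°; wind correction +11.2° → command heading 354.5°, groundspeed 161.6 kt
Leg 2: desired track 333.2°; wind correction +12.5° → command heading 345.7°, groundspeed 167.7 kt
Leg 3: desired track 78.9°; wind correction -9.0° → command heading 69.9°, groundspeed 154.8 kt
Leg 4: desired track 264.0°; wind correction +9.9° → command heading 273.9°, groundspeed 220.6 kt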